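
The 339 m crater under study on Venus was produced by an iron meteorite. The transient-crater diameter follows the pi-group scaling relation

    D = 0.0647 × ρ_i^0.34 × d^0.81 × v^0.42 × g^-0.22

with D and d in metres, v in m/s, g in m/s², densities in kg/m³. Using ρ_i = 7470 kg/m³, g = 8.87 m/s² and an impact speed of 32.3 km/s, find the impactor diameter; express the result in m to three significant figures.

d ≈ 7.68 m

Rearranging for d: d = [D / (0.0647 · 7470^0.34 · 32300^0.42 · 8.87^-0.22)]^(1/0.81).
7470^0.34 = 20.75
32300^0.42 = 78.32
8.87^-0.22 = 0.6187
Denominator = 0.0647 × 20.75 × 78.32 × 0.6187 = 65.05
D / 65.05 = 339 / 65.05 = 5.211
d = 5.211^(1/0.81) = 5.211^1.2346 = 7.676 m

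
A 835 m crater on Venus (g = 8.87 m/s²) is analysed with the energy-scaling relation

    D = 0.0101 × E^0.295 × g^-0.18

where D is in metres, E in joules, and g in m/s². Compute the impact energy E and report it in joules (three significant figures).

E ≈ 1.77 × 10^17 J

Rearranging: E = [D / (0.0101 · g^-0.18)]^(1/0.295).
g^-0.18 = 8.87^-0.18 = 0.6751
D / (0.0101 × 0.6751) = 835 / (6.819 × 10^-3) = 1.225 × 10^5
E = (1.225 × 10^5)^3.3898 = 1.769 × 10^17 J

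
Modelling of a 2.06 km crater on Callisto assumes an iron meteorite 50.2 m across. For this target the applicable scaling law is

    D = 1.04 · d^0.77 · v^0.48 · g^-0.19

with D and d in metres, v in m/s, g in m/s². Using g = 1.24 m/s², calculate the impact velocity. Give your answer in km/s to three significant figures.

v ≈ 15.0 km/s

Rearranging for v: v = [D / (1.04 · 50.2^0.77 · 1.24^-0.19)]^(1/0.48).
D = 2060 m.
50.2^0.77 = 20.40
1.24^-0.19 = 0.9600
Denominator = 1.04 × 20.40 × 0.9600 = 20.37
D / 20.37 = 2060 / 20.37 = 101.1
v = 101.1^(1/0.48) = 101.1^2.0833 = 15014 m/s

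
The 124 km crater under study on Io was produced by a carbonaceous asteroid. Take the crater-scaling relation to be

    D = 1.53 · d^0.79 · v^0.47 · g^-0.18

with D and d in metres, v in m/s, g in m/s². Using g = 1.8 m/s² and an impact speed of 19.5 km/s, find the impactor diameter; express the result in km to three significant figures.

Rearranging for d: d = [D / (1.53 · 19500^0.47 · 1.8^-0.18)]^(1/0.79).
D = 124000 m.
19500^0.47 = 103.8
1.8^-0.18 = 0.8996
Denominator = 1.53 × 103.8 × 0.8996 = 142.9
D / 142.9 = 124000 / 142.9 = 867.7
d = 867.7^(1/0.79) = 867.7^1.2658 = 5241 m

d ≈ 5.24 km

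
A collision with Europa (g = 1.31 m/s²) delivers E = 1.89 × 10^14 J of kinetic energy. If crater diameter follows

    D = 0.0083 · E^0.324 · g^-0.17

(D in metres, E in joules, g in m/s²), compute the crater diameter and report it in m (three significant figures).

E^0.324 = (1.89 × 10^14)^0.324 = 4.223 × 10^4
g^-0.17 = 1.31^-0.17 = 0.9551
D = 0.0083 × 4.223 × 10^4 × 0.9551 = 334.8 m

D ≈ 335 m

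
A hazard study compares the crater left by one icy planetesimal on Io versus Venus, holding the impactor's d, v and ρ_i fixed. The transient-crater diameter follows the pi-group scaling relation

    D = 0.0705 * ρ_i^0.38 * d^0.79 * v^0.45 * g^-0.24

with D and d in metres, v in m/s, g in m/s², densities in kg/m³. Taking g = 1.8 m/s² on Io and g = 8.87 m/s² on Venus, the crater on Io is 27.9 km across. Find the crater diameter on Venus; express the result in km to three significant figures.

All impactor-dependent factors cancel in the ratio, leaving D_Venus/D_Io = (g_Venus/g_Io)^-0.24.
(8.87/1.8)^-0.24 = 4.928^-0.24 = 0.6820
D_Venus = 0.6820 × 27.9 km = 19.0 km

D ≈ 19.0 km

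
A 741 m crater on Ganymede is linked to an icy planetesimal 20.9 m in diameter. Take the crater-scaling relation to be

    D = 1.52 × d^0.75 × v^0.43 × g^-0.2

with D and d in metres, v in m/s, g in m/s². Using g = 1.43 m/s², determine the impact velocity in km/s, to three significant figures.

v ≈ 10.5 km/s

Rearranging for v: v = [D / (1.52 · 20.9^0.75 · 1.43^-0.2)]^(1/0.43).
20.9^0.75 = 9.775
1.43^-0.2 = 0.9310
Denominator = 1.52 × 9.775 × 0.9310 = 13.83
D / 13.83 = 741 / 13.83 = 53.58
v = 53.58^(1/0.43) = 53.58^2.3256 = 10495 m/s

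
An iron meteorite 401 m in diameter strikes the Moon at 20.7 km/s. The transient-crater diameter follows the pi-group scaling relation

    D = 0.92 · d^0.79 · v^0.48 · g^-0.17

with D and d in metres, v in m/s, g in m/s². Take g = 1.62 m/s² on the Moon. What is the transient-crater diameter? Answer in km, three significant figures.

D ≈ 11.4 km

In SI units: v = 20700 m/s.
d^0.79 = 401^0.79 = 113.9
v^0.48 = 20700^0.48 = 117.9
g^-0.17 = 1.62^-0.17 = 0.9213
D = 0.92 × 113.9 × 117.9 × 0.9213 = 11382 m
   = 11.38 km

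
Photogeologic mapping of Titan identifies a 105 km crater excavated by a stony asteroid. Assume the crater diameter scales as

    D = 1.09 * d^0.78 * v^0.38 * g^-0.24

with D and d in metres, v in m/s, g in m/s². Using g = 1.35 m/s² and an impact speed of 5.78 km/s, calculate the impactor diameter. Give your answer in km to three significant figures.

Rearranging for d: d = [D / (1.09 · 5780^0.38 · 1.35^-0.24)]^(1/0.78).
D = 105000 m.
5780^0.38 = 26.89
1.35^-0.24 = 0.9305
Denominator = 1.09 × 26.89 × 0.9305 = 27.27
D / 27.27 = 105000 / 27.27 = 3850
d = 3850^(1/0.78) = 3850^1.2821 = 39529 m

d ≈ 39.5 km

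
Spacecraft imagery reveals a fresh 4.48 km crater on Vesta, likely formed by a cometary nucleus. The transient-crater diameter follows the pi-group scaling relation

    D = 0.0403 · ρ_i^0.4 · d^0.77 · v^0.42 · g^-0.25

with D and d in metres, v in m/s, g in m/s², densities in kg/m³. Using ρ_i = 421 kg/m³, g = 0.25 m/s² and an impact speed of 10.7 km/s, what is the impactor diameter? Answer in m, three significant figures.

d ≈ 626 m

Rearranging for d: d = [D / (0.0403 · 421^0.4 · 10700^0.42 · 0.25^-0.25)]^(1/0.77).
D = 4480 m.
421^0.4 = 11.21
10700^0.42 = 49.24
0.25^-0.25 = 1.414
Denominator = 0.0403 × 11.21 × 49.24 × 1.414 = 31.45
D / 31.45 = 4480 / 31.45 = 142.4
d = 142.4^(1/0.77) = 142.4^1.2987 = 626.3 m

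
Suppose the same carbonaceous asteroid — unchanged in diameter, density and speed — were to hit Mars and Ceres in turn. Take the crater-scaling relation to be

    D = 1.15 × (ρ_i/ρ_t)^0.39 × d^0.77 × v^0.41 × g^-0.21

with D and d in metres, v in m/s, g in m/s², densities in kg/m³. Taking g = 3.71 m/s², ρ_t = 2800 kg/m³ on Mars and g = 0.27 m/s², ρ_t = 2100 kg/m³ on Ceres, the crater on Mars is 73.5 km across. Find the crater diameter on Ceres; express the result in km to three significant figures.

D ≈ 143 km

The impactor-only factors (d, v, ρ_i) cancel in the ratio, leaving D_Ceres/D_Mars = (g_Ceres/g_Mars)^-0.21 · (ρ_t,Mars/ρ_t,Ceres)^0.39.
(0.27/3.71)^-0.21 = 0.07278^-0.21 = 1.734
(2800/2100)^0.39 = 1.333^0.39 = 1.119
Ratio = 1.734 × 1.119 = 1.940
D_Ceres = 1.940 × 73.5 km = 143 km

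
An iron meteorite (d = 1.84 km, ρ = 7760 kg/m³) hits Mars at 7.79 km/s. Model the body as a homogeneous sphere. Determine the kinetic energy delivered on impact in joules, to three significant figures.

E ≈ 7.68 × 10^20 J

d = 1840 m; v = 7790 m/s.
Mass m = (π/6) ρ d³ = (π/6) × 7760 × (1840)³ = 2.531 × 10^13 kg
E = ½ m v² = 0.5 × 2.531 × 10^13 × (7790)² = 7.680 × 10^20 J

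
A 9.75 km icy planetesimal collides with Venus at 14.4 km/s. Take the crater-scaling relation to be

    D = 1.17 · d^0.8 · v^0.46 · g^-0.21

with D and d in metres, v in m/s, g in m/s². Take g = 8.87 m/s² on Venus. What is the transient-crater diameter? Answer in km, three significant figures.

In SI units: d = 9750 m, v = 14400 m/s.
d^0.8 = 9750^0.8 = 1553
v^0.46 = 14400^0.46 = 81.82
g^-0.21 = 8.87^-0.21 = 0.6323
D = 1.17 × 1553 × 81.82 × 0.6323 = 94003 m
   = 94.00 km

D ≈ 94.0 km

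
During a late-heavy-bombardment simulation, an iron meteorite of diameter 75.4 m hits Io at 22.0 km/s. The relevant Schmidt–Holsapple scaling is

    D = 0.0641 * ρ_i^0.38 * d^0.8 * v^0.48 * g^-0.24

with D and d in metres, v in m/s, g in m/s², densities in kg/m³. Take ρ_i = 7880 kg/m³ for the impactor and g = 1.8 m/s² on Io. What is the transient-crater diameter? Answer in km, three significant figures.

D ≈ 6.49 km

In SI units: v = 22000 m/s.
ρ_i^0.38 = 7880^0.38 = 30.25
d^0.8 = 75.4^0.8 = 31.76
v^0.48 = 22000^0.48 = 121.4
g^-0.24 = 1.8^-0.24 = 0.8684
D = 0.0641 × 30.25 × 31.76 × 121.4 × 0.8684 = 6492 m
   = 6.492 km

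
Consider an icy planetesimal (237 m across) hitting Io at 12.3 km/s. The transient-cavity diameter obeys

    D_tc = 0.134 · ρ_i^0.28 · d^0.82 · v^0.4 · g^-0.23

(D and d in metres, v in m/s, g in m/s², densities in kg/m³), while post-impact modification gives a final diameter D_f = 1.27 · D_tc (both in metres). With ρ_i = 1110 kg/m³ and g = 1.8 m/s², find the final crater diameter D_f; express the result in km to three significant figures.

v = 12300 m/s.
ρ_i^0.28 = 1110^0.28 = 7.123
d^0.82 = 237^0.82 = 88.57
v^0.4 = 12300^0.4 = 43.25
g^-0.23 = 1.8^-0.23 = 0.8735
D_tc = 0.134 × 7.123 × 88.57 × 43.25 × 0.8735 = 3194 m
D_f = 1.27 × 3194 = 4056 m
     = 4.056 km

D_f ≈ 4.06 km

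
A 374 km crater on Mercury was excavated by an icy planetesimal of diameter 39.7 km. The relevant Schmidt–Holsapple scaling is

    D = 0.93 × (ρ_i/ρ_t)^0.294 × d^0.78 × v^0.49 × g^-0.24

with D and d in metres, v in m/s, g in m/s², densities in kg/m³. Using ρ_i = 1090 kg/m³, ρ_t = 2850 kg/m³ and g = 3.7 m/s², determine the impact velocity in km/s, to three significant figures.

Rearranging for v: v = [D / (0.93 · (1090/2850)^0.294 · 39700^0.78 · 3.7^-0.24)]^(1/0.49).
D = 374000 m.
(1090/2850)^0.294 = 0.7538
39700^0.78 = 3864
3.7^-0.24 = 0.7305
Denominator = 0.93 × 0.7538 × 3864 × 0.7305 = 1979
D / 1979 = 374000 / 1979 = 189.0
v = 189.0^(1/0.49) = 189.0^2.0408 = 44239 m/s

v ≈ 44.2 km/s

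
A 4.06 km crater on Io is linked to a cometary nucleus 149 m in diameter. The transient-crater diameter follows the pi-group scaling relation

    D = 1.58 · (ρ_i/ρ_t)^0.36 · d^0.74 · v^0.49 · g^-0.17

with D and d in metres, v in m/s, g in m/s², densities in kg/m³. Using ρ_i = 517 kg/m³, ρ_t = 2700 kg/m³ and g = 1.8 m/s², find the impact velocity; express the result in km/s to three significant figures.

v ≈ 19.6 km/s

Rearranging for v: v = [D / (1.58 · (517/2700)^0.36 · 149^0.74 · 1.8^-0.17)]^(1/0.49).
D = 4060 m.
(517/2700)^0.36 = 0.5515
149^0.74 = 40.57
1.8^-0.17 = 0.9049
Denominator = 1.58 × 0.5515 × 40.57 × 0.9049 = 31.99
D / 31.99 = 4060 / 31.99 = 126.9
v = 126.9^(1/0.49) = 126.9^2.0408 = 19622 m/s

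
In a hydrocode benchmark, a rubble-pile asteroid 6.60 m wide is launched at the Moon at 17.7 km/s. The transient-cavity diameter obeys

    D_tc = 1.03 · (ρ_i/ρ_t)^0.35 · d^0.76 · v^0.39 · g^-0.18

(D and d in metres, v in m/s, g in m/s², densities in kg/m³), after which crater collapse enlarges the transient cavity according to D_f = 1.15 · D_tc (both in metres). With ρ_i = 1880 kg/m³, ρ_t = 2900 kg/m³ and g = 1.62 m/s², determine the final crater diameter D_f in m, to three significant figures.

D_f ≈ 178 m

v = 17700 m/s.
(ρ_i/ρ_t)^0.35 = (1880/2900)^0.35 = 0.8592
d^0.76 = 6.6^0.76 = 4.196
v^0.39 = 17700^0.39 = 45.36
g^-0.18 = 1.62^-0.18 = 0.9168
D_tc = 1.03 × 0.8592 × 4.196 × 45.36 × 0.9168 = 154.4 m
D_f = 1.15 × 154.4 = 177.6 m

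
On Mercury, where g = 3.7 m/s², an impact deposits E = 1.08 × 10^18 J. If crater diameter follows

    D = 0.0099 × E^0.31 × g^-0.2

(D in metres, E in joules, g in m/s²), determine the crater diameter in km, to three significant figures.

D ≈ 2.97 km

E^0.31 = (1.08 × 10^18)^0.31 = 3.894 × 10^5
g^-0.2 = 3.7^-0.2 = 0.7698
D = 0.0099 × 3.894 × 10^5 × 0.7698 = 2968 m
   = 2.968 km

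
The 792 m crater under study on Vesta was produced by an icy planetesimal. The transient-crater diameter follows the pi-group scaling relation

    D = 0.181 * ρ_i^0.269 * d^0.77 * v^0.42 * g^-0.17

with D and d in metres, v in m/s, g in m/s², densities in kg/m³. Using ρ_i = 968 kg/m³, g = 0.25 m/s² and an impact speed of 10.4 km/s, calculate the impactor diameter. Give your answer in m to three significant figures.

Rearranging for d: d = [D / (0.181 · 968^0.269 · 10400^0.42 · 0.25^-0.17)]^(1/0.77).
968^0.269 = 6.356
10400^0.42 = 48.66
0.25^-0.17 = 1.266
Denominator = 0.181 × 6.356 × 48.66 × 1.266 = 70.87
D / 70.87 = 792 / 70.87 = 11.18
d = 11.18^(1/0.77) = 11.18^1.2987 = 22.99 m

d ≈ 23.0 m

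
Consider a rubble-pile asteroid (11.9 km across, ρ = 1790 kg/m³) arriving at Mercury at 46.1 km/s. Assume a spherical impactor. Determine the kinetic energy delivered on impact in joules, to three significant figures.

E ≈ 1.68 × 10^24 J

d = 11900 m; v = 46100 m/s.
Mass m = (π/6) ρ d³ = (π/6) × 1790 × (11900)³ = 1.579 × 10^15 kg
E = ½ m v² = 0.5 × 1.579 × 10^15 × (46100)² = 1.678 × 10^24 J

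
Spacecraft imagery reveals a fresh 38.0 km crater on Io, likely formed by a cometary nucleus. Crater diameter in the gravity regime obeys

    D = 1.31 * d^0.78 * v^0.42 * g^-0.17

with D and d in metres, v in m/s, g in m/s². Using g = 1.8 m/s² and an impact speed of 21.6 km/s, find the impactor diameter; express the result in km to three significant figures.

Rearranging for d: d = [D / (1.31 · 21600^0.42 · 1.8^-0.17)]^(1/0.78).
D = 38000 m.
21600^0.42 = 66.14
1.8^-0.17 = 0.9049
Denominator = 1.31 × 66.14 × 0.9049 = 78.40
D / 78.40 = 38000 / 78.40 = 484.7
d = 484.7^(1/0.78) = 484.7^1.2821 = 2774 m

d ≈ 2.77 km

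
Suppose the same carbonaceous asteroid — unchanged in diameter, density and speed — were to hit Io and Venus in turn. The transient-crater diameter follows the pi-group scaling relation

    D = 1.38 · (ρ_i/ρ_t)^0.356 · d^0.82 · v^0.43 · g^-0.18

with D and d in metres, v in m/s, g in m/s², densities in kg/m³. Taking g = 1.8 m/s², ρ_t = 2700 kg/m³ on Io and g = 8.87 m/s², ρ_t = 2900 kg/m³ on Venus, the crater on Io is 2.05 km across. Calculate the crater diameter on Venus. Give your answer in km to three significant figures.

D ≈ 1.50 km

The impactor-only factors (d, v, ρ_i) cancel in the ratio, leaving D_Venus/D_Io = (g_Venus/g_Io)^-0.18 · (ρ_t,Io/ρ_t,Venus)^0.356.
(8.87/1.8)^-0.18 = 4.928^-0.18 = 0.7504
(2700/2900)^0.356 = 0.9310^0.356 = 0.9749
Ratio = 0.7504 × 0.9749 = 0.7316
D_Venus = 0.7316 × 2.05 km = 1.50 km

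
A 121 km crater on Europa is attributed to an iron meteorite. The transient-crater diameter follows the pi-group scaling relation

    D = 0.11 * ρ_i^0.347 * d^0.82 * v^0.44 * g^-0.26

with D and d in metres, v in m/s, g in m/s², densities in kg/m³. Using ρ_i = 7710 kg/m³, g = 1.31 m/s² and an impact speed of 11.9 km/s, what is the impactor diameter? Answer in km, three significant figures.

d ≈ 3.74 km

Rearranging for d: d = [D / (0.11 · 7710^0.347 · 11900^0.44 · 1.31^-0.26)]^(1/0.82).
D = 121000 m.
7710^0.347 = 22.33
11900^0.44 = 62.12
1.31^-0.26 = 0.9322
Denominator = 0.11 × 22.33 × 62.12 × 0.9322 = 142.2
D / 142.2 = 121000 / 142.2 = 850.9
d = 850.9^(1/0.82) = 850.9^1.2195 = 3741 m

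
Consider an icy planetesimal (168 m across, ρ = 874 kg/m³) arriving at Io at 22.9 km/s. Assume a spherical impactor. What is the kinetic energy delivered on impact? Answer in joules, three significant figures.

v = 22900 m/s.
Mass m = (π/6) ρ d³ = (π/6) × 874 × (168)³ = 2.170 × 10^9 kg
E = ½ m v² = 0.5 × 2.170 × 10^9 × (22900)² = 5.690 × 10^17 J

E ≈ 5.69 × 10^17 J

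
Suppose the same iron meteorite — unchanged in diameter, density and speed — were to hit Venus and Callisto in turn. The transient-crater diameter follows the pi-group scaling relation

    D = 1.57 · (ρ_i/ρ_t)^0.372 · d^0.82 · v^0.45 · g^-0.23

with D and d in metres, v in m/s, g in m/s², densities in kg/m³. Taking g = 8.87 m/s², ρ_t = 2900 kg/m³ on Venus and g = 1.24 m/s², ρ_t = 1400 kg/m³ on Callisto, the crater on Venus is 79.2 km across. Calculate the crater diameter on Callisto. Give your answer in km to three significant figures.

The impactor-only factors (d, v, ρ_i) cancel in the ratio, leaving D_Callisto/D_Venus = (g_Callisto/g_Venus)^-0.23 · (ρ_t,Venus/ρ_t,Callisto)^0.372.
(1.24/8.87)^-0.23 = 0.1398^-0.23 = 1.572
(2900/1400)^0.372 = 2.071^0.372 = 1.311
Ratio = 1.572 × 1.311 = 2.061
D_Callisto = 2.061 × 79.2 km = 163 km

D ≈ 163 km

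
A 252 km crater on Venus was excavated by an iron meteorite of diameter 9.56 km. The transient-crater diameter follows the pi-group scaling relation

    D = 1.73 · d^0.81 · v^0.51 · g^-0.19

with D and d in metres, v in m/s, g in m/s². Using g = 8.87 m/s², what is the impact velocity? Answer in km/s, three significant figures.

v ≈ 14.3 km/s

Rearranging for v: v = [D / (1.73 · 9560^0.81 · 8.87^-0.19)]^(1/0.51).
D = 252000 m.
9560^0.81 = 1676
8.87^-0.19 = 0.6605
Denominator = 1.73 × 1676 × 0.6605 = 1915
D / 1915 = 252000 / 1915 = 131.6
v = 131.6^(1/0.51) = 131.6^1.9608 = 14303 m/s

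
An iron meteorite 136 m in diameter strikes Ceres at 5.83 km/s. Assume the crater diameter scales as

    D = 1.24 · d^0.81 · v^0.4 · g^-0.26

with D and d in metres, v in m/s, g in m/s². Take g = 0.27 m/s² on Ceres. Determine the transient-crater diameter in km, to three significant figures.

D ≈ 2.99 km

In SI units: v = 5830 m/s.
d^0.81 = 136^0.81 = 53.48
v^0.4 = 5830^0.4 = 32.08
g^-0.26 = 0.27^-0.26 = 1.406
D = 1.24 × 53.48 × 32.08 × 1.406 = 2991 m
   = 2.991 km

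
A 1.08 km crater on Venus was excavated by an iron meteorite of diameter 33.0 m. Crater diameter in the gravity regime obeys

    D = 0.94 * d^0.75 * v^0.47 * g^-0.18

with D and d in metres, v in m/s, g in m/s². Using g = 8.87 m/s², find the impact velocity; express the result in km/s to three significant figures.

Rearranging for v: v = [D / (0.94 · 33^0.75 · 8.87^-0.18)]^(1/0.47).
D = 1080 m.
33^0.75 = 13.77
8.87^-0.18 = 0.6751
Denominator = 0.94 × 13.77 × 0.6751 = 8.738
D / 8.738 = 1080 / 8.738 = 123.6
v = 123.6^(1/0.47) = 123.6^2.1277 = 28261 m/s

v ≈ 28.3 km/s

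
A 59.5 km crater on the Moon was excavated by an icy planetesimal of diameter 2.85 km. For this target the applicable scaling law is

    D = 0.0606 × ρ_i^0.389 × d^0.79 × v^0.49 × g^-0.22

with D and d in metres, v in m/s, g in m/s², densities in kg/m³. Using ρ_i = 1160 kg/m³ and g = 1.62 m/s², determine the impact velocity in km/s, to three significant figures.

Rearranging for v: v = [D / (0.0606 · 1160^0.389 · 2850^0.79 · 1.62^-0.22)]^(1/0.49).
D = 59500 m.
1160^0.389 = 15.56
2850^0.79 = 536.2
1.62^-0.22 = 0.8993
Denominator = 0.0606 × 15.56 × 536.2 × 0.8993 = 454.7
D / 454.7 = 59500 / 454.7 = 130.9
v = 130.9^(1/0.49) = 130.9^2.0408 = 20905 m/s

v ≈ 20.9 km/s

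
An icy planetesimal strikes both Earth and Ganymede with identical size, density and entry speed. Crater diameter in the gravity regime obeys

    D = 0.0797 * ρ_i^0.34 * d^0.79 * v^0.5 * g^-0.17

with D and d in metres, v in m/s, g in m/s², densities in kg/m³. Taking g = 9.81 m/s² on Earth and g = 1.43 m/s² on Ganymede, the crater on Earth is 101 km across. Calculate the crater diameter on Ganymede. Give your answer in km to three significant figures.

All impactor-dependent factors cancel in the ratio, leaving D_Ganymede/D_Earth = (g_Ganymede/g_Earth)^-0.17.
(1.43/9.81)^-0.17 = 0.1458^-0.17 = 1.387
D_Ganymede = 1.387 × 101 km = 140 km

D ≈ 140 km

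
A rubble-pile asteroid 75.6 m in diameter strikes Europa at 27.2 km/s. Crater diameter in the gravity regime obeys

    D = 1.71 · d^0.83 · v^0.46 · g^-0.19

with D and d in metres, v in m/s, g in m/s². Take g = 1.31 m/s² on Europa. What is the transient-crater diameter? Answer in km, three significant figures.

In SI units: v = 27200 m/s.
d^0.83 = 75.6^0.83 = 36.24
v^0.46 = 27200^0.46 = 109.6
g^-0.19 = 1.31^-0.19 = 0.9500
D = 1.71 × 36.24 × 109.6 × 0.9500 = 6452 m
   = 6.452 km

D ≈ 6.45 km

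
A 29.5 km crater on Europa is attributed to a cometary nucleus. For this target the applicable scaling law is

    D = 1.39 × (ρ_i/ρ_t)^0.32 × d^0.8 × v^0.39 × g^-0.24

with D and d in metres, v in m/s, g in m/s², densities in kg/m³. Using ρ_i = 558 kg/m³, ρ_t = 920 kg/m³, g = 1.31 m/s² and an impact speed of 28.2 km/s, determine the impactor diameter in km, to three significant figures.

Rearranging for d: d = [D / (1.39 · (558/920)^0.32 · 28200^0.39 · 1.31^-0.24)]^(1/0.8).
D = 29500 m.
(558/920)^0.32 = 0.8521
28200^0.39 = 54.40
1.31^-0.24 = 0.9372
Denominator = 1.39 × 0.8521 × 54.40 × 0.9372 = 60.39
D / 60.39 = 29500 / 60.39 = 488.5
d = 488.5^(1/0.8) = 488.5^1.25 = 2297 m

d ≈ 2.30 km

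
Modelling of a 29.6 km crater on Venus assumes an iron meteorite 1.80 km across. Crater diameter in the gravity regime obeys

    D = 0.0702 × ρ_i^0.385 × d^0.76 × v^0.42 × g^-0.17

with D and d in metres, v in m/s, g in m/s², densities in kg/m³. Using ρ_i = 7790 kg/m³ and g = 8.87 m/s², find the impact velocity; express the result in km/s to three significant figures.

Rearranging for v: v = [D / (0.0702 · 7790^0.385 · 1800^0.76 · 8.87^-0.17)]^(1/0.42).
D = 29600 m.
7790^0.385 = 31.50
1800^0.76 = 297.9
8.87^-0.17 = 0.6900
Denominator = 0.0702 × 31.50 × 297.9 × 0.6900 = 454.5
D / 454.5 = 29600 / 454.5 = 65.13
v = 65.13^(1/0.42) = 65.13^2.381 = 20826 m/s

v ≈ 20.8 km/s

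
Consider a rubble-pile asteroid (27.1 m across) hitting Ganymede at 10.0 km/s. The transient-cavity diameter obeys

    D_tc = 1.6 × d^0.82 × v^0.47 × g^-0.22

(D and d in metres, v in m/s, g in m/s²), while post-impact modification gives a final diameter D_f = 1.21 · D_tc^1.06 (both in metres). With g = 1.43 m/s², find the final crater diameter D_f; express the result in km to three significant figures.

v = 10000 m/s.
d^0.82 = 27.1^0.82 = 14.96
v^0.47 = 10000^0.47 = 75.86
g^-0.22 = 1.43^-0.22 = 0.9243
D_tc = 1.6 × 14.96 × 75.86 × 0.9243 = 1678 m
D_f = 1.21 × (1678)^1.06 = 3170 m
     = 3.170 km

D_f ≈ 3.17 km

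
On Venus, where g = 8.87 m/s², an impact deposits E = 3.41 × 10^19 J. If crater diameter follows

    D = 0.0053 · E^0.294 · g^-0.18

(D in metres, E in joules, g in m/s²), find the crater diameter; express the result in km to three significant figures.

D ≈ 1.98 km

E^0.294 = (3.41 × 10^19)^0.294 = 5.529 × 10^5
g^-0.18 = 8.87^-0.18 = 0.6751
D = 0.0053 × 5.529 × 10^5 × 0.6751 = 1978 m
   = 1.978 km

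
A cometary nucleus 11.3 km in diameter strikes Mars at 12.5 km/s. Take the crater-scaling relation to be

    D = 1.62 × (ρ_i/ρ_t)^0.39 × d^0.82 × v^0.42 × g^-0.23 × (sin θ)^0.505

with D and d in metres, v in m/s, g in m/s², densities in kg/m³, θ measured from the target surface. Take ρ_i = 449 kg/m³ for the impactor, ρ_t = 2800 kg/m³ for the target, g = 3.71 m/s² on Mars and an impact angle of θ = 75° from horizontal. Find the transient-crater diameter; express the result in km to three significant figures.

In SI units: d = 11300 m, v = 12500 m/s.
(ρ_i/ρ_t)^0.39 = (449/2800)^0.39 = 0.4898
d^0.82 = 11300^0.82 = 2106
v^0.42 = 12500^0.42 = 52.57
g^-0.23 = 3.71^-0.23 = 0.7397
(sin 75°)^0.505 = 0.9659^0.505 = 0.9826
D = 1.62 × 0.4898 × 2106 × 52.57 × 0.7397 × 0.9826 = 63850 m
   = 63.85 km

D ≈ 63.9 km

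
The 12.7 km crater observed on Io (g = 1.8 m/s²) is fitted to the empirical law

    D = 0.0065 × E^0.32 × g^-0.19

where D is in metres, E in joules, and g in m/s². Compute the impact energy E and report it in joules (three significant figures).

Rearranging: E = [D / (0.0065 · g^-0.19)]^(1/0.32).
D = 12700 m.
g^-0.19 = 1.8^-0.19 = 0.8943
D / (0.0065 × 0.8943) = 12700 / (5.813 × 10^-3) = 2.185 × 10^6
E = (2.185 × 10^6)^3.125 = 6.468 × 10^19 J

E ≈ 6.47 × 10^19 J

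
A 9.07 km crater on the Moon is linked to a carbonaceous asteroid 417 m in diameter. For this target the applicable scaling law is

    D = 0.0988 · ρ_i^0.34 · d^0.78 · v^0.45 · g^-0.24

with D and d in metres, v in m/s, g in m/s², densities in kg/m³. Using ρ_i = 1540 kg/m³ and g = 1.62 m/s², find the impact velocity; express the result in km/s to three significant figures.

Rearranging for v: v = [D / (0.0988 · 1540^0.34 · 417^0.78 · 1.62^-0.24)]^(1/0.45).
D = 9070 m.
1540^0.34 = 12.13
417^0.78 = 110.6
1.62^-0.24 = 0.8907
Denominator = 0.0988 × 12.13 × 110.6 × 0.8907 = 118.1
D / 118.1 = 9070 / 118.1 = 76.80
v = 76.80^(1/0.45) = 76.80^2.2222 = 15476 m/s

v ≈ 15.5 km/s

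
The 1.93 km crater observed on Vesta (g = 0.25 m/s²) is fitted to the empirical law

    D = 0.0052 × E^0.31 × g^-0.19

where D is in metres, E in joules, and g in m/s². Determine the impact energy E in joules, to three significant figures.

Rearranging: E = [D / (0.0052 · g^-0.19)]^(1/0.31).
D = 1930 m.
g^-0.19 = 0.25^-0.19 = 1.301
D / (0.0052 × 1.301) = 1930 / (6.765 × 10^-3) = 2.853 × 10^5
E = (2.853 × 10^5)^3.2258 = 3.960 × 10^17 J

E ≈ 3.96 × 10^17 J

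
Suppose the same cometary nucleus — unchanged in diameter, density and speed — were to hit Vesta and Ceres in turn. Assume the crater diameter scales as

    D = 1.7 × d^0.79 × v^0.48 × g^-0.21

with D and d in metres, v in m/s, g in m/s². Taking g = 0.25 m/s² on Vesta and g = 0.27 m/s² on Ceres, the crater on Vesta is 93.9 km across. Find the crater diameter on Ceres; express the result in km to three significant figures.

All impactor-dependent factors cancel in the ratio, leaving D_Ceres/D_Vesta = (g_Ceres/g_Vesta)^-0.21.
(0.27/0.25)^-0.21 = 1.080^-0.21 = 0.9840
D_Ceres = 0.9840 × 93.9 km = 92.4 km

D ≈ 92.4 km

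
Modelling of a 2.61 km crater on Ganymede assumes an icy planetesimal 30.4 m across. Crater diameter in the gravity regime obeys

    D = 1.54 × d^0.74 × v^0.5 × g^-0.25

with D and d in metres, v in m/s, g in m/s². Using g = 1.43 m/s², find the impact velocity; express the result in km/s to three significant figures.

Rearranging for v: v = [D / (1.54 · 30.4^0.74 · 1.43^-0.25)]^(1/0.5).
D = 2610 m.
30.4^0.74 = 12.51
1.43^-0.25 = 0.9145
Denominator = 1.54 × 12.51 × 0.9145 = 17.62
D / 17.62 = 2610 / 17.62 = 148.1
v = 148.1^(1/0.5) = 148.1^2 = 21934 m/s

v ≈ 21.9 km/s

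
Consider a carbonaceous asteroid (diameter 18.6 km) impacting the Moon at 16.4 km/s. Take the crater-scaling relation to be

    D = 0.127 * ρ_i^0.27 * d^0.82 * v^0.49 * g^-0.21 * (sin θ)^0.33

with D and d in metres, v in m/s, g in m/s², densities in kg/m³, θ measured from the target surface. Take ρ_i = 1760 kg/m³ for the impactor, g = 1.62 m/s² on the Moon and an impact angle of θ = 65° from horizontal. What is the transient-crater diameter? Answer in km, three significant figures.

In SI units: d = 18600 m, v = 16400 m/s.
ρ_i^0.27 = 1760^0.27 = 7.521
d^0.82 = 18600^0.82 = 3170
v^0.49 = 16400^0.49 = 116.2
g^-0.21 = 1.62^-0.21 = 0.9037
(sin 65°)^0.33 = 0.9063^0.33 = 0.9681
D = 0.127 × 7.521 × 3170 × 116.2 × 0.9037 × 0.9681 = 3.078 × 10^5 m
   = 307.8 km

D ≈ 308 km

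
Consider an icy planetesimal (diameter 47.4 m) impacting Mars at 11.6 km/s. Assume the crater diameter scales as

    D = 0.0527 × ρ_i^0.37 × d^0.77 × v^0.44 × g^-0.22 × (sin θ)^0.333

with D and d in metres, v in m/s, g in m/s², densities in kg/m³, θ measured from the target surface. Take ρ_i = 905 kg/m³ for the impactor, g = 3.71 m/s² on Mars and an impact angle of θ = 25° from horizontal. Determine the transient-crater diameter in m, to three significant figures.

D ≈ 441 m

In SI units: v = 11600 m/s.
ρ_i^0.37 = 905^0.37 = 12.42
d^0.77 = 47.4^0.77 = 19.51
v^0.44 = 11600^0.44 = 61.43
g^-0.22 = 3.71^-0.22 = 0.7494
(sin 25°)^0.333 = 0.4226^0.333 = 0.7506
D = 0.0527 × 12.42 × 19.51 × 61.43 × 0.7494 × 0.7506 = 441.3 m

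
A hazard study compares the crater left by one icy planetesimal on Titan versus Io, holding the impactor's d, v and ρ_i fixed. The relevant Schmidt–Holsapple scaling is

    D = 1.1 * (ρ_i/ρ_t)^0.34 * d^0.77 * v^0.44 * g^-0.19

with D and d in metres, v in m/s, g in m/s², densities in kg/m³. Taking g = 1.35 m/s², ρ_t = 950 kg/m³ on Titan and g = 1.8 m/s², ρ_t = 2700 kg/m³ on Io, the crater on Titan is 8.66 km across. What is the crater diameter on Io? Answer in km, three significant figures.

The impactor-only factors (d, v, ρ_i) cancel in the ratio, leaving D_Io/D_Titan = (g_Io/g_Titan)^-0.19 · (ρ_t,Titan/ρ_t,Io)^0.34.
(1.8/1.35)^-0.19 = 1.333^-0.19 = 0.9469
(950/2700)^0.34 = 0.3519^0.34 = 0.7011
Ratio = 0.9469 × 0.7011 = 0.6639
D_Io = 0.6639 × 8.66 km = 5.75 km

D ≈ 5.75 km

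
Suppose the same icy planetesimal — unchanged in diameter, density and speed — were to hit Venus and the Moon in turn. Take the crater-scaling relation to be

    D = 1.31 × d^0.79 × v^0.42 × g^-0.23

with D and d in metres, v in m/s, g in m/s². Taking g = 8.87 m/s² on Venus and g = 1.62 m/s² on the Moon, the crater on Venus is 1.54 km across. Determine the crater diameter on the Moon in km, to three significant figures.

D ≈ 2.28 km

All impactor-dependent factors cancel in the ratio, leaving D_Moon/D_Venus = (g_Moon/g_Venus)^-0.23.
(1.62/8.87)^-0.23 = 0.1826^-0.23 = 1.479
D_Moon = 1.479 × 1.54 km = 2.28 km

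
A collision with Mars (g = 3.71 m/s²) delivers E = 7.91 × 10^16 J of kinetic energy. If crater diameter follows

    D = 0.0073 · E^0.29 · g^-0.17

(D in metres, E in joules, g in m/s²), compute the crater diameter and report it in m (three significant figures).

E^0.29 = (7.91 × 10^16)^0.29 = 7.952 × 10^4
g^-0.17 = 3.71^-0.17 = 0.8002
D = 0.0073 × 7.952 × 10^4 × 0.8002 = 464.5 m

D ≈ 465 m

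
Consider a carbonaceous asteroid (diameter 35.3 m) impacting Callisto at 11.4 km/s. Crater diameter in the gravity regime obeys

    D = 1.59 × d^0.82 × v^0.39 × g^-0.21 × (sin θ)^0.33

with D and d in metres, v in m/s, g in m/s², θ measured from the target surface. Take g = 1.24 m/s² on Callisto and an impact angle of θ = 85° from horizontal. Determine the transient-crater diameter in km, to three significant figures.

In SI units: v = 11400 m/s.
d^0.82 = 35.3^0.82 = 18.59
v^0.39 = 11400^0.39 = 38.21
g^-0.21 = 1.24^-0.21 = 0.9558
(sin 85°)^0.33 = 0.9962^0.33 = 0.9987
D = 1.59 × 18.59 × 38.21 × 0.9558 × 0.9987 = 1078 m
   = 1.078 km

D ≈ 1.08 km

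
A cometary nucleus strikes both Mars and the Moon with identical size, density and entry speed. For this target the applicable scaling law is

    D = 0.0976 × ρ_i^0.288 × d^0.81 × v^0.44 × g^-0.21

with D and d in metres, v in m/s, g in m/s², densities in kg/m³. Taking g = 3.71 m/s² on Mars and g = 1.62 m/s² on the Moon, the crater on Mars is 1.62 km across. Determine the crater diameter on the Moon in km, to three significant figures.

All impactor-dependent factors cancel in the ratio, leaving D_Moon/D_Mars = (g_Moon/g_Mars)^-0.21.
(1.62/3.71)^-0.21 = 0.4367^-0.21 = 1.190
D_Moon = 1.190 × 1.62 km = 1.93 km

D ≈ 1.93 km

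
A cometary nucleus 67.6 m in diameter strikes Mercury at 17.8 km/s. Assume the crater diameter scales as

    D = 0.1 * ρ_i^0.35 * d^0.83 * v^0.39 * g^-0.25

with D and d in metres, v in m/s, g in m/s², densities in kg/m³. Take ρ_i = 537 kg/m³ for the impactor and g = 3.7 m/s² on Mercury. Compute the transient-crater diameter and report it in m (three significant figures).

In SI units: v = 17800 m/s.
ρ_i^0.35 = 537^0.35 = 9.026
d^0.83 = 67.6^0.83 = 33.03
v^0.39 = 17800^0.39 = 45.46
g^-0.25 = 3.7^-0.25 = 0.7210
D = 0.1 × 9.026 × 33.03 × 45.46 × 0.7210 = 977.2 m

D ≈ 977 m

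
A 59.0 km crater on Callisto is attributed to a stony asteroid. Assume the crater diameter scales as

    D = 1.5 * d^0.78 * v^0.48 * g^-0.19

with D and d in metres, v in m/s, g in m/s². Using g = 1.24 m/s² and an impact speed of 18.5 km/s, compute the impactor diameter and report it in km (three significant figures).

Rearranging for d: d = [D / (1.5 · 18500^0.48 · 1.24^-0.19)]^(1/0.78).
D = 59000 m.
18500^0.48 = 111.7
1.24^-0.19 = 0.9600
Denominator = 1.5 × 111.7 × 0.9600 = 160.8
D / 160.8 = 59000 / 160.8 = 366.9
d = 366.9^(1/0.78) = 366.9^1.2821 = 1941 m

d ≈ 1.94 km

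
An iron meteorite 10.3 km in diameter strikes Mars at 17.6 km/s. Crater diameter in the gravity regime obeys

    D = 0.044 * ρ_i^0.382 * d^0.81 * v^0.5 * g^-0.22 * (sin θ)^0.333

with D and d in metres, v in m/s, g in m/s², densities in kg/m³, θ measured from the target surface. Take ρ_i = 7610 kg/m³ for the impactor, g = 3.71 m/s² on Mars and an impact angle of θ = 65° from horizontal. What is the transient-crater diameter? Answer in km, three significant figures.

D ≈ 229 km

In SI units: d = 10300 m, v = 17600 m/s.
ρ_i^0.382 = 7610^0.382 = 30.39
d^0.81 = 10300^0.81 = 1780
v^0.5 = 17600^0.5 = 132.7
g^-0.22 = 3.71^-0.22 = 0.7494
(sin 65°)^0.333 = 0.9063^0.333 = 0.9678
D = 0.044 × 30.39 × 1780 × 132.7 × 0.7494 × 0.9678 = 2.291 × 10^5 m
   = 229.1 km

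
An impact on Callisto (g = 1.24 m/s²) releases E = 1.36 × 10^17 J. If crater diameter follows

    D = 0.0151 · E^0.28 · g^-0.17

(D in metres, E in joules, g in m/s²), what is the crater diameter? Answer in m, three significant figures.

D ≈ 913 m

E^0.28 = (1.36 × 10^17)^0.28 = 6.272 × 10^4
g^-0.17 = 1.24^-0.17 = 0.9641
D = 0.0151 × 6.272 × 10^4 × 0.9641 = 913.1 m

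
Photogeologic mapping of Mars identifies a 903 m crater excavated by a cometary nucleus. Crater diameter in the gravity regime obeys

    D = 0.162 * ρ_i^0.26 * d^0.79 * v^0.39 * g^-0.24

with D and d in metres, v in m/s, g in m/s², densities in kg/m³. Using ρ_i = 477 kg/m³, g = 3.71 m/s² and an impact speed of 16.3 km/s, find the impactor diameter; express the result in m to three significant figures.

Rearranging for d: d = [D / (0.162 · 477^0.26 · 16300^0.39 · 3.71^-0.24)]^(1/0.79).
477^0.26 = 4.971
16300^0.39 = 43.93
3.71^-0.24 = 0.7300
Denominator = 0.162 × 4.971 × 43.93 × 0.7300 = 25.83
D / 25.83 = 903 / 25.83 = 34.96
d = 34.96^(1/0.79) = 34.96^1.2658 = 89.92 m

d ≈ 89.9 m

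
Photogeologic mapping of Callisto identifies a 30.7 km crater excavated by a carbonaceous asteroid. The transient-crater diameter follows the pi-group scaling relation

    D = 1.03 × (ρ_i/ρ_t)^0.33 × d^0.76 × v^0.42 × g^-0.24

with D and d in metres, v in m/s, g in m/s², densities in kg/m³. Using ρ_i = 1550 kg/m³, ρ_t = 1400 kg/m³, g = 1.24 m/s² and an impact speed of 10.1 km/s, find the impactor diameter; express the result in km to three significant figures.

Rearranging for d: d = [D / (1.03 · (1550/1400)^0.33 · 10100^0.42 · 1.24^-0.24)]^(1/0.76).
D = 30700 m.
(1550/1400)^0.33 = 1.034
10100^0.42 = 48.06
1.24^-0.24 = 0.9497
Denominator = 1.03 × 1.034 × 48.06 × 0.9497 = 48.61
D / 48.61 = 30700 / 48.61 = 631.6
d = 631.6^(1/0.76) = 631.6^1.3158 = 4840 m

d ≈ 4.84 km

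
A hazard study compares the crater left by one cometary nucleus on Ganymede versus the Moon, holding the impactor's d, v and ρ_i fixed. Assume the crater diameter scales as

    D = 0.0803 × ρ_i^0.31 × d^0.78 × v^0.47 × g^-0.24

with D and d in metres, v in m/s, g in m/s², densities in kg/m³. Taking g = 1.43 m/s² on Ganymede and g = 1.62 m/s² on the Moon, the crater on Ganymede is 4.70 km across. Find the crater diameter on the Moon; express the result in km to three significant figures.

All impactor-dependent factors cancel in the ratio, leaving D_Moon/D_Ganymede = (g_Moon/g_Ganymede)^-0.24.
(1.62/1.43)^-0.24 = 1.133^-0.24 = 0.9705
D_Moon = 0.9705 × 4.70 km = 4.56 km

D ≈ 4.56 km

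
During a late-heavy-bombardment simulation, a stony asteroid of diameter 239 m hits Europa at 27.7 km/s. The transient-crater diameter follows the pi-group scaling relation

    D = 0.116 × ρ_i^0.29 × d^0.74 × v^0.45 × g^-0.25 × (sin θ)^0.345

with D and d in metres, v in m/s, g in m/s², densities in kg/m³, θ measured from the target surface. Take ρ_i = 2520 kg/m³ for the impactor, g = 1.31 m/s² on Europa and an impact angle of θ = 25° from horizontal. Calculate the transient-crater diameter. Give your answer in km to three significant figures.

In SI units: v = 27700 m/s.
ρ_i^0.29 = 2520^0.29 = 9.692
d^0.74 = 239^0.74 = 57.55
v^0.45 = 27700^0.45 = 99.80
g^-0.25 = 1.31^-0.25 = 0.9347
(sin 25°)^0.345 = 0.4226^0.345 = 0.7429
D = 0.116 × 9.692 × 57.55 × 99.80 × 0.9347 × 0.7429 = 4484 m
   = 4.484 km

D ≈ 4.48 km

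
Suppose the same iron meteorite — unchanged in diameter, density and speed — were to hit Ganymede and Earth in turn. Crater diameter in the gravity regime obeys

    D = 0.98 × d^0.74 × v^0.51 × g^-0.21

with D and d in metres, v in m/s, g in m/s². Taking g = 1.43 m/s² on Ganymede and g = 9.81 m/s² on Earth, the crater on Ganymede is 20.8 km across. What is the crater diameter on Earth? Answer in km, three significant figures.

D ≈ 13.9 km

All impactor-dependent factors cancel in the ratio, leaving D_Earth/D_Ganymede = (g_Earth/g_Ganymede)^-0.21.
(9.81/1.43)^-0.21 = 6.860^-0.21 = 0.6674
D_Earth = 0.6674 × 20.8 km = 13.9 km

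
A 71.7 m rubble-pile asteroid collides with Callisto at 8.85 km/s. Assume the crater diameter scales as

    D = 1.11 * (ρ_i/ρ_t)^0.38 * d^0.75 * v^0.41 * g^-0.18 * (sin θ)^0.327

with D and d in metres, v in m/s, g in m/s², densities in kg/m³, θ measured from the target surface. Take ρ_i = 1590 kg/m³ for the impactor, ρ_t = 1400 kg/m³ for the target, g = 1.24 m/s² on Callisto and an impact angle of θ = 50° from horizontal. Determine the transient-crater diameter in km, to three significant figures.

D ≈ 1.05 km

In SI units: v = 8850 m/s.
(ρ_i/ρ_t)^0.38 = (1590/1400)^0.38 = 1.050
d^0.75 = 71.7^0.75 = 24.64
v^0.41 = 8850^0.41 = 41.52
g^-0.18 = 1.24^-0.18 = 0.9620
(sin 50°)^0.327 = 0.7660^0.327 = 0.9165
D = 1.11 × 1.050 × 24.64 × 41.52 × 0.9620 × 0.9165 = 1051 m
   = 1.051 km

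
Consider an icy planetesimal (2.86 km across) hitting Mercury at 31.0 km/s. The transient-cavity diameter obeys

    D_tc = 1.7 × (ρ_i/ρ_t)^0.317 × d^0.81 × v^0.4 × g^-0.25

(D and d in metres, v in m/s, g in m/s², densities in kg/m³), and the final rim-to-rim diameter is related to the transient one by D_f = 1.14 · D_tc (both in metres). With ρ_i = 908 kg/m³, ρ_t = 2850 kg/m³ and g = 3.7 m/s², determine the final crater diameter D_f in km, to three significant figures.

D_f ≈ 38.4 km

In SI: d = 2860 m, v = 31000 m/s.
(ρ_i/ρ_t)^0.317 = (908/2850)^0.317 = 0.6959
d^0.81 = 2860^0.81 = 630.5
v^0.4 = 31000^0.4 = 62.60
g^-0.25 = 3.7^-0.25 = 0.7210
D_tc = 1.7 × 0.6959 × 630.5 × 62.60 × 0.7210 = 33670 m
D_f = 1.14 × 33670 = 38384 m
     = 38.38 km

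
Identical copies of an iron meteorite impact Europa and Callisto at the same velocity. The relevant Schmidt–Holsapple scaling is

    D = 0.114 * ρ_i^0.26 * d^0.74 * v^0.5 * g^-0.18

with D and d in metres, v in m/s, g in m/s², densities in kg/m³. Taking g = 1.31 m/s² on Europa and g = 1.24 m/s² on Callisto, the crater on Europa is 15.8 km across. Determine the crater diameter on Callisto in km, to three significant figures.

D ≈ 16.0 km

All impactor-dependent factors cancel in the ratio, leaving D_Callisto/D_Europa = (g_Callisto/g_Europa)^-0.18.
(1.24/1.31)^-0.18 = 0.9466^-0.18 = 1.010
D_Callisto = 1.010 × 15.8 km = 16.0 km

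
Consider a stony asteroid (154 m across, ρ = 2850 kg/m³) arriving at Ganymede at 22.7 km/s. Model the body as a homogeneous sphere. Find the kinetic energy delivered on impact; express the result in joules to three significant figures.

v = 22700 m/s.
Mass m = (π/6) ρ d³ = (π/6) × 2850 × (154)³ = 5.450 × 10^9 kg
E = ½ m v² = 0.5 × 5.450 × 10^9 × (22700)² = 1.404 × 10^18 J

E ≈ 1.40 × 10^18 J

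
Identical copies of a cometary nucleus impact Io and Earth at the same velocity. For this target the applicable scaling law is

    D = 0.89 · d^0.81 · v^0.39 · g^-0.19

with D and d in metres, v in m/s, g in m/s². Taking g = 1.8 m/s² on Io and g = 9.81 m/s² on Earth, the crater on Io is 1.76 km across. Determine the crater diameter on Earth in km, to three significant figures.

All impactor-dependent factors cancel in the ratio, leaving D_Earth/D_Io = (g_Earth/g_Io)^-0.19.
(9.81/1.8)^-0.19 = 5.450^-0.19 = 0.7246
D_Earth = 0.7246 × 1.76 km = 1.28 km

D ≈ 1.28 km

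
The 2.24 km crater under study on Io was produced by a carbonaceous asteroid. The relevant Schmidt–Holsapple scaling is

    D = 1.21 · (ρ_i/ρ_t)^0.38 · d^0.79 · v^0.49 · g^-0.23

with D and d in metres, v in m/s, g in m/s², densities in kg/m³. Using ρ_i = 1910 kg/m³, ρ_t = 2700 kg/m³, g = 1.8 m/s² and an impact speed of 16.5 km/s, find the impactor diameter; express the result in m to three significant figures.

d ≈ 46.4 m

Rearranging for d: d = [D / (1.21 · (1910/2700)^0.38 · 16500^0.49 · 1.8^-0.23)]^(1/0.79).
D = 2240 m.
(1910/2700)^0.38 = 0.8767
16500^0.49 = 116.6
1.8^-0.23 = 0.8735
Denominator = 1.21 × 0.8767 × 116.6 × 0.8735 = 108.0
D / 108.0 = 2240 / 108.0 = 20.74
d = 20.74^(1/0.79) = 20.74^1.2658 = 46.43 m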